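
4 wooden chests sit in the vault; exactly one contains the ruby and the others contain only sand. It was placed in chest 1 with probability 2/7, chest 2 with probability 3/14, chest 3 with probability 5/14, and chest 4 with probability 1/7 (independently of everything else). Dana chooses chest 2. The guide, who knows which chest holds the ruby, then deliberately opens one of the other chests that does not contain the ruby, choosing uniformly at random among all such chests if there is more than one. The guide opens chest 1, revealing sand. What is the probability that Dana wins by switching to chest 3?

5/9

Condition on the true location of the ruby.
If it is in chest 1 (prior 2/7): the guide opened chest 1, so this case is ruled out; weight (2/7)·0 = 0.
If it is in chest 2 (prior 3/14): the guide has 3 equally likely choices, so probability 1/3; weight (3/14)·(1/3) = 1/14.
If it is in chest 3 (prior 5/14): the guide has 2 equally likely choices, so probability 1/2; weight (5/14)·(1/2) = 5/28.
If it is in chest 4 (prior 1/7): the guide has 2 equally likely choices, so probability 1/2; weight (1/7)·(1/2) = 1/14.
The weights sum to 9/28.
So P(the ruby in chest 3 | the guide opened chest 1) = (5/28) / (9/28) = 5/9.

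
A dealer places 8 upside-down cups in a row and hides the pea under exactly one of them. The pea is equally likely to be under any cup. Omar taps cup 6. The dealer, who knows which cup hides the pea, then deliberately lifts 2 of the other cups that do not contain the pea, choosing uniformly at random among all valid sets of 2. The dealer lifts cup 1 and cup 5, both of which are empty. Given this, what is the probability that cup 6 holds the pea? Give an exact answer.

Apply Bayes' rule, conditioning on where the pea actually is.
If it is under either of cups 1 and 5 (prior 1/8 each): that cup was opened and seen not to hold the prize — ruled out; weight (1/8)·0 = 0 each.
If it is under any of cups 2, 3, 4, 7, and 8 (prior 1/8 each): the dealer has 15 equally likely choices, so probability 1/15; weight (1/8)·(1/15) = 1/120 each.
If it is under cup 6 (prior 1/8): the dealer has 21 equally likely choices, so probability 1/21; weight (1/8)·(1/21) = 1/168.
The weights sum to 1/21.
So P(the pea under cup 6 | the dealer opened cup 1 and cup 5) = (1/168) / (1/21) = 1/8.

1/8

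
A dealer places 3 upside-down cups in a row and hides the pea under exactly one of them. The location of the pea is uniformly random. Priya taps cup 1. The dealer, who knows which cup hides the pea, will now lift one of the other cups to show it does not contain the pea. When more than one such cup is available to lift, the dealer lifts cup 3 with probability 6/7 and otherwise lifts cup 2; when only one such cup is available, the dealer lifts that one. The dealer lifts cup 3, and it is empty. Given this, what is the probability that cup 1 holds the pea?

Apply Bayes' rule, conditioning on where the pea actually is.
If it is under cup 1 (prior 1/3): cup 3 is available, opened with probability 6/7; weight (1/3)·(6/7) = 2/7.
If it is under cup 2 (prior 1/3): only cup 3 is available, probability 1; weight (1/3)·1 = 1/3.
If it is under cup 3 (prior 1/3): the dealer opened cup 3, so this case is ruled out; weight (1/3)·0 = 0.
The weights sum to 13/21.
So P(the pea under cup 1 | the dealer opened cup 3) = (2/7) / (13/21) = 6/13.

6/13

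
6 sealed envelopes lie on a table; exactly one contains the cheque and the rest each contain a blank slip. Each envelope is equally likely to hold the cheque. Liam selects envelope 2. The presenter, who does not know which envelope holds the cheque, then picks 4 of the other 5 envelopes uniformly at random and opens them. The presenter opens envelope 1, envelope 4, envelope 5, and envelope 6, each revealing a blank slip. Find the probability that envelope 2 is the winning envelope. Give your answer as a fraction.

1/2

Condition on the true location of the cheque.
If it is in any of envelopes 1, 4, 5, and 6 (prior 1/6 each): that envelope was opened and seen not to hold the prize — ruled out; weight (1/6)·0 = 0 each.
If it is in either of envelopes 2 and 3 (prior 1/6 each): the presenter picks exactly this set with probability 1/5 regardless, and none is the prize; weight (1/6)·(1/5) = 1/30 each.
The weights sum to 1/15.
So P(the cheque in envelope 2 | the presenter opened envelope 1, envelope 4, envelope 5, and envelope 6) = (1/30) / (1/15) = 1/2.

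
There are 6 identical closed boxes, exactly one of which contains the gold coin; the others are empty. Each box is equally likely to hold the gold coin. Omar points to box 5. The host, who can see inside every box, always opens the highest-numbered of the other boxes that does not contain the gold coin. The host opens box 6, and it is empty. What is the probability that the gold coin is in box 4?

1/5

Condition on the true location of the gold coin.
If it is in any of boxes 1, 2, 3, 4, and 5 (prior 1/6 each): box 6 is the highest-numbered option available, probability 1; weight (1/6)·1 = 1/6 each.
If it is in box 6 (prior 1/6): the host opened box 6, so this case is ruled out; weight (1/6)·0 = 0.
The weights sum to 5/6.
So P(the gold coin in box 4 | the host opened box 6) = (1/6) / (5/6) = 1/5.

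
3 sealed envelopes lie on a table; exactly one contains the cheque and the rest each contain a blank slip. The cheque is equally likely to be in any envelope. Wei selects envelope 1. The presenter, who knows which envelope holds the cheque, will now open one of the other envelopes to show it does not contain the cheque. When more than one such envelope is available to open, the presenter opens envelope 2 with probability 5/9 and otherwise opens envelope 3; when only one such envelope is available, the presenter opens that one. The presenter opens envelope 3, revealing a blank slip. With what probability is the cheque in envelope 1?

4/13

Condition on the true location of the cheque.
If it is in envelope 1 (prior 1/3): envelope 2 is available but not opened, probability 4/9; weight (1/3)·(4/9) = 4/27.
If it is in envelope 2 (prior 1/3): only envelope 3 is available, probability 1; weight (1/3)·1 = 1/3.
If it is in envelope 3 (prior 1/3): the presenter opened envelope 3, so this case is ruled out; weight (1/3)·0 = 0.
The weights sum to 13/27.
So P(the cheque in envelope 1 | the presenter opened envelope 3) = (4/27) / (13/27) = 4/13.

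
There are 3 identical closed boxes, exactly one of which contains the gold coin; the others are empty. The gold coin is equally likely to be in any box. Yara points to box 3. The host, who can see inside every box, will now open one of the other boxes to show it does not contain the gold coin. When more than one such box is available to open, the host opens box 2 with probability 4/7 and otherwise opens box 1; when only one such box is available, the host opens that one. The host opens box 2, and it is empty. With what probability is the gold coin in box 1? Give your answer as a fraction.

7/11

Consider each possible location of the gold coin in turn.
If it is in box 1 (prior 1/3): only box 2 is available, probability 1; weight (1/3)·1 = 1/3.
If it is in box 2 (prior 1/3): the host opened box 2, so this case is ruled out; weight (1/3)·0 = 0.
If it is in box 3 (prior 1/3): box 2 is available, opened with probability 4/7; weight (1/3)·(4/7) = 4/21.
The weights sum to 11/21.
So P(the gold coin in box 1 | the host opened box 2) = (1/3) / (11/21) = 7/11.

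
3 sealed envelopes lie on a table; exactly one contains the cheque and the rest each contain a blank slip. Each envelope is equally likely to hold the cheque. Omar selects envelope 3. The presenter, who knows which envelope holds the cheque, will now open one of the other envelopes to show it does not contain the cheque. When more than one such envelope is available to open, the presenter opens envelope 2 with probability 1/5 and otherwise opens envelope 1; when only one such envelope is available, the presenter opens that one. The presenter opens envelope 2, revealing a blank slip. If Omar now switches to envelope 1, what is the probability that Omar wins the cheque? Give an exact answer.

Condition on the true location of the cheque.
If it is in envelope 1 (prior 1/3): only envelope 2 is available, probability 1; weight (1/3)·1 = 1/3.
If it is in envelope 2 (prior 1/3): the presenter opened envelope 2, so this case is ruled out; weight (1/3)·0 = 0.
If it is in envelope 3 (prior 1/3): envelope 2 is available, opened with probability 1/5; weight (1/3)·(1/5) = 1/15.
The weights sum to 2/5.
So P(the cheque in envelope 1 | the presenter opened envelope 2) = (1/3) / (2/5) = 5/6.

5/6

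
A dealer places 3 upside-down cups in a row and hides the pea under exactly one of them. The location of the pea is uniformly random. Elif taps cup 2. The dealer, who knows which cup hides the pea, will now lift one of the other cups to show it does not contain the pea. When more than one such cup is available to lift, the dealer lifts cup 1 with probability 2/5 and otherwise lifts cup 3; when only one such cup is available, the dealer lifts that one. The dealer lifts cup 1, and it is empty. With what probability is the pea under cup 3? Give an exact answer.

Apply Bayes' rule, conditioning on where the pea actually is.
If it is under cup 1 (prior 1/3): the dealer opened cup 1, so this case is ruled out; weight (1/3)·0 = 0.
If it is under cup 2 (prior 1/3): cup 1 is available, opened with probability 2/5; weight (1/3)·(2/5) = 2/15.
If it is under cup 3 (prior 1/3): only cup 1 is available, probability 1; weight (1/3)·1 = 1/3.
The weights sum to 7/15.
So P(the pea under cup 3 | the dealer opened cup 1) = (1/3) / (7/15) = 5/7.

5/7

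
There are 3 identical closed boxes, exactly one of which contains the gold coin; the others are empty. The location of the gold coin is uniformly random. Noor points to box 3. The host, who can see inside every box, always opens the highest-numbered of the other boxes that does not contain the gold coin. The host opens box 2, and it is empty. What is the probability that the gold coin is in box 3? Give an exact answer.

1/2

Condition on the true location of the gold coin.
If it is in either of boxes 1 and 3 (prior 1/3 each): box 2 is the highest-numbered option available, probability 1; weight (1/3)·1 = 1/3 each.
If it is in box 2 (prior 1/3): the host opened box 2, so this case is ruled out; weight (1/3)·0 = 0.
The weights sum to 2/3.
So P(the gold coin in box 3 | the host opened box 2) = (1/3) / (2/3) = 1/2.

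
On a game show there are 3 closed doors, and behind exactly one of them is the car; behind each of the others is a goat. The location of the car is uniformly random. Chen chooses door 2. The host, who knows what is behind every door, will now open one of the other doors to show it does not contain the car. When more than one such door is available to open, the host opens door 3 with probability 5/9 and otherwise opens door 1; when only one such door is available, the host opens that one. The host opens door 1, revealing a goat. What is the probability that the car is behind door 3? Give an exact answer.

9/13

Consider each possible location of the car in turn.
If it is behind door 1 (prior 1/3): the host opened door 1, so this case is ruled out; weight (1/3)·0 = 0.
If it is behind door 2 (prior 1/3): door 3 is available but not opened, probability 4/9; weight (1/3)·(4/9) = 4/27.
If it is behind door 3 (prior 1/3): only door 1 is available, probability 1; weight (1/3)·1 = 1/3.
The weights sum to 13/27.
So P(the car behind door 3 | the host opened door 1) = (1/3) / (13/27) = 9/13.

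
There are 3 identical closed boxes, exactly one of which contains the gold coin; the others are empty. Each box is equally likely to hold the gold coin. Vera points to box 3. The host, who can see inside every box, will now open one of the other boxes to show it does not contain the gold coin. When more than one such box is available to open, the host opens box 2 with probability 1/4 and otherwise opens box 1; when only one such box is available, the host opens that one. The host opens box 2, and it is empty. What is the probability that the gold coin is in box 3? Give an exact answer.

1/5

Condition on the true location of the gold coin.
If it is in box 1 (prior 1/3): only box 2 is available, probability 1; weight (1/3)·1 = 1/3.
If it is in box 2 (prior 1/3): the host opened box 2, so this case is ruled out; weight (1/3)·0 = 0.
If it is in box 3 (prior 1/3): box 2 is available, opened with probability 1/4; weight (1/3)·(1/4) = 1/12.
The weights sum to 5/12.
So P(the gold coin in box 3 | the host opened box 2) = (1/12) / (5/12) = 1/5.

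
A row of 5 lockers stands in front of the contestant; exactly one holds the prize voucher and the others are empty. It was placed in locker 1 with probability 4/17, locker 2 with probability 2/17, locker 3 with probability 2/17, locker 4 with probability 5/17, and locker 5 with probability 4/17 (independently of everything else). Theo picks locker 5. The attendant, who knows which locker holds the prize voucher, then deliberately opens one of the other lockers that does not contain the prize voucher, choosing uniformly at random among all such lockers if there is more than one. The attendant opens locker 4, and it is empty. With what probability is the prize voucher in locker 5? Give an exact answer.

Consider each possible location of the prize voucher in turn.
If it is in locker 1 (prior 4/17): the attendant has 3 equally likely choices, so probability 1/3; weight (4/17)·(1/3) = 4/51.
If it is in either of lockers 2 and 3 (prior 2/17 each): the attendant has 3 equally likely choices, so probability 1/3; weight (2/17)·(1/3) = 2/51 each.
If it is in locker 4 (prior 5/17): the attendant opened locker 4, so this case is ruled out; weight (5/17)·0 = 0.
If it is in locker 5 (prior 4/17): the attendant has 4 equally likely choices, so probability 1/4; weight (4/17)·(1/4) = 1/17.
The weights sum to 11/51.
So P(the prize voucher in locker 5 | the attendant opened locker 4) = (1/17) / (11/51) = 3/11.

3/11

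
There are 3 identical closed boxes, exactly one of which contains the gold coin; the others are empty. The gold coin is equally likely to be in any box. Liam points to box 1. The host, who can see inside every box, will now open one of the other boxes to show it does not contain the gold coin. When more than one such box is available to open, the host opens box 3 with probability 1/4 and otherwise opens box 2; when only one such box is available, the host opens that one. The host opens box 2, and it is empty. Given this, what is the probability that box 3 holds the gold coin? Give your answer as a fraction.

Consider each possible location of the gold coin in turn.
If it is in box 1 (prior 1/3): box 3 is available but not opened, probability 3/4; weight (1/3)·(3/4) = 1/4.
If it is in box 2 (prior 1/3): the host opened box 2, so this case is ruled out; weight (1/3)·0 = 0.
If it is in box 3 (prior 1/3): only box 2 is available, probability 1; weight (1/3)·1 = 1/3.
The weights sum to 7/12.
So P(the gold coin in box 3 | the host opened box 2) = (1/3) / (7/12) = 4/7.

4/7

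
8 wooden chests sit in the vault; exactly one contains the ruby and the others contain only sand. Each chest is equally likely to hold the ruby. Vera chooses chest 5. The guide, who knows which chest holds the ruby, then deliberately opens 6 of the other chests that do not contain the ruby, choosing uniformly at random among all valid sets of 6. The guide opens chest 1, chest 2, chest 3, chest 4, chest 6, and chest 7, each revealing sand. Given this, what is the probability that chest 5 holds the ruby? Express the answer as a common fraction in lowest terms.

Apply Bayes' rule, conditioning on where the ruby actually is.
If it is in any of chests 1, 2, 3, 4, 6, and 7 (prior 1/8 each): that chest was opened and seen not to hold the prize — ruled out; weight (1/8)·0 = 0 each.
If it is in chest 5 (prior 1/8): the guide has 7 equally likely choices, so probability 1/7; weight (1/8)·(1/7) = 1/56.
If it is in chest 8 (prior 1/8): the guide has no choice, probability 1; weight (1/8)·1 = 1/8.
The weights sum to 1/7.
So P(the ruby in chest 5 | the guide opened chest 1, chest 2, chest 3, chest 4, chest 6, and chest 7) = (1/56) / (1/7) = 1/8.

1/8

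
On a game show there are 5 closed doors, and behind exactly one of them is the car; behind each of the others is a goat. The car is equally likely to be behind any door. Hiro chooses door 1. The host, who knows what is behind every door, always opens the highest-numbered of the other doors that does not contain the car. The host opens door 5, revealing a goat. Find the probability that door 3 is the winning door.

Condition on the true location of the car.
If it is behind any of doors 1, 2, 3, and 4 (prior 1/5 each): door 5 is the highest-numbered option available, probability 1; weight (1/5)·1 = 1/5 each.
If it is behind door 5 (prior 1/5): the host opened door 5, so this case is ruled out; weight (1/5)·0 = 0.
The weights sum to 4/5.
So P(the car behind door 3 | the host opened door 5) = (1/5) / (4/5) = 1/4.

1/4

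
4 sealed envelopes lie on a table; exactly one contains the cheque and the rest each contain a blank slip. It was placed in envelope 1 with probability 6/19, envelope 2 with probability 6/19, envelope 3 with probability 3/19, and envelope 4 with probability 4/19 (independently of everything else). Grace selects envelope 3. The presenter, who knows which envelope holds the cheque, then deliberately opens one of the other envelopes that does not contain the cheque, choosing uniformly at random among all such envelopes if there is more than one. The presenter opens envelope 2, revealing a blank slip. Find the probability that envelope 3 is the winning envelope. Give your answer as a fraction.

1/6

Apply Bayes' rule, conditioning on where the cheque actually is.
If it is in envelope 1 (prior 6/19): the presenter has 2 equally likely choices, so probability 1/2; weight (6/19)·(1/2) = 3/19.
If it is in envelope 2 (prior 6/19): the presenter opened envelope 2, so this case is ruled out; weight (6/19)·0 = 0.
If it is in envelope 3 (prior 3/19): the presenter has 3 equally likely choices, so probability 1/3; weight (3/19)·(1/3) = 1/19.
If it is in envelope 4 (prior 4/19): the presenter has 2 equally likely choices, so probability 1/2; weight (4/19)·(1/2) = 2/19.
The weights sum to 6/19.
So P(the cheque in envelope 3 | the presenter opened envelope 2) = (1/19) / (6/19) = 1/6.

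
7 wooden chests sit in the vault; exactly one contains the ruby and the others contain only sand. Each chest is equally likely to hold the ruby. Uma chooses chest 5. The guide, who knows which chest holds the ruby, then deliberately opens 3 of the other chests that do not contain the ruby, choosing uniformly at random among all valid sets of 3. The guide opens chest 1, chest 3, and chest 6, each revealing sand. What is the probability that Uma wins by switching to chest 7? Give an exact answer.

2/7

Apply Bayes' rule, conditioning on where the ruby actually is.
If it is in any of chests 1, 3, and 6 (prior 1/7 each): that chest was opened and seen not to hold the prize — ruled out; weight (1/7)·0 = 0 each.
If it is in any of chests 2, 4, and 7 (prior 1/7 each): the guide has 10 equally likely choices, so probability 1/10; weight (1/7)·(1/10) = 1/70 each.
If it is in chest 5 (prior 1/7): the guide has 20 equally likely choices, so probability 1/20; weight (1/7)·(1/20) = 1/140.
The weights sum to 1/20.
So P(the ruby in chest 7 | the guide opened chest 1, chest 3, and chest 6) = (1/70) / (1/20) = 2/7.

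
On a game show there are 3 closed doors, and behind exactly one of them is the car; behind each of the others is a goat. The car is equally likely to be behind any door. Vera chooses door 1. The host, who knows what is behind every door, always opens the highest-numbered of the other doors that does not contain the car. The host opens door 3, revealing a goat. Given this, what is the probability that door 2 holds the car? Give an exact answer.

1/2

Apply Bayes' rule, conditioning on where the car actually is.
If it is behind either of doors 1 and 2 (prior 1/3 each): door 3 is the highest-numbered option available, probability 1; weight (1/3)·1 = 1/3 each.
If it is behind door 3 (prior 1/3): the host opened door 3, so this case is ruled out; weight (1/3)·0 = 0.
The weights sum to 2/3.
So P(the car behind door 2 | the host opened door 3) = (1/3) / (2/3) = 1/2.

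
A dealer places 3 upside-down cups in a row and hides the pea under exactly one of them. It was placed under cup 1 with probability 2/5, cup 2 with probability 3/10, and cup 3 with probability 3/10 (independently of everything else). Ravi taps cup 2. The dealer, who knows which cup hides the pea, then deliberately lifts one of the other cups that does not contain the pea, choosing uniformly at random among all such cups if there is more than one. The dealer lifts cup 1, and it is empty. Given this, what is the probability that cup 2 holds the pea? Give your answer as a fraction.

Consider each possible location of the pea in turn.
If it is under cup 1 (prior 2/5): the dealer opened cup 1, so this case is ruled out; weight (2/5)·0 = 0.
If it is under cup 2 (prior 3/10): the dealer has 2 equally likely choices, so probability 1/2; weight (3/10)·(1/2) = 3/20.
If it is under cup 3 (prior 3/10): the dealer has no choice, probability 1; weight (3/10)·1 = 3/10.
The weights sum to 9/20.
So P(the pea under cup 2 | the dealer opened cup 1) = (3/20) / (9/20) = 1/3.

1/3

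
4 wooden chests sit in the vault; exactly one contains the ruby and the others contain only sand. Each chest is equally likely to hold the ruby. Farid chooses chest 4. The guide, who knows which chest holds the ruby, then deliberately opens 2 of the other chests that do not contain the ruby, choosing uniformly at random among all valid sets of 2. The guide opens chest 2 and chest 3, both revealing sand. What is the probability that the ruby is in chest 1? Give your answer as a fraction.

Apply Bayes' rule, conditioning on where the ruby actually is.
If it is in chest 1 (prior 1/4): the guide has no choice, probability 1; weight (1/4)·1 = 1/4.
If it is in either of chests 2 and 3 (prior 1/4 each): that chest was opened and seen not to hold the prize — ruled out; weight (1/4)·0 = 0 each.
If it is in chest 4 (prior 1/4): the guide has 3 equally likely choices, so probability 1/3; weight (1/4)·(1/3) = 1/12.
The weights sum to 1/3.
So P(the ruby in chest 1 | the guide opened chest 2 and chest 3) = (1/4) / (1/3) = 3/4.

3/4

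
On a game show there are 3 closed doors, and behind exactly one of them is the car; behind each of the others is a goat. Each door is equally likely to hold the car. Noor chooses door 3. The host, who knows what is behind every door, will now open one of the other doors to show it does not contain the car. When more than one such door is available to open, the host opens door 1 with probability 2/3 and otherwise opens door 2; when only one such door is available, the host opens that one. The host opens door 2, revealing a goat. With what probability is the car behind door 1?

3/4

Consider each possible location of the car in turn.
If it is behind door 1 (prior 1/3): only door 2 is available, probability 1; weight (1/3)·1 = 1/3.
If it is behind door 2 (prior 1/3): the host opened door 2, so this case is ruled out; weight (1/3)·0 = 0.
If it is behind door 3 (prior 1/3): door 1 is available but not opened, probability 1/3; weight (1/3)·(1/3) = 1/9.
The weights sum to 4/9.
So P(the car behind door 1 | the host opened door 2) = (1/3) / (4/9) = 3/4.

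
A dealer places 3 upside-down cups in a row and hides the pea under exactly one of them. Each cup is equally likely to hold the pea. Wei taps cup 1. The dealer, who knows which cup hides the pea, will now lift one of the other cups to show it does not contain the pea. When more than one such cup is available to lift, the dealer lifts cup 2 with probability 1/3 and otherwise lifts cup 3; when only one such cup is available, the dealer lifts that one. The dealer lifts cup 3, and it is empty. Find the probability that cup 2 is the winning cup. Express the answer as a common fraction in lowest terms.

3/5

Apply Bayes' rule, conditioning on where the pea actually is.
If it is under cup 1 (prior 1/3): cup 2 is available but not opened, probability 2/3; weight (1/3)·(2/3) = 2/9.
If it is under cup 2 (prior 1/3): only cup 3 is available, probability 1; weight (1/3)·1 = 1/3.
If it is under cup 3 (prior 1/3): the dealer opened cup 3, so this case is ruled out; weight (1/3)·0 = 0.
The weights sum to 5/9.
So P(the pea under cup 2 | the dealer opened cup 3) = (1/3) / (5/9) = 3/5.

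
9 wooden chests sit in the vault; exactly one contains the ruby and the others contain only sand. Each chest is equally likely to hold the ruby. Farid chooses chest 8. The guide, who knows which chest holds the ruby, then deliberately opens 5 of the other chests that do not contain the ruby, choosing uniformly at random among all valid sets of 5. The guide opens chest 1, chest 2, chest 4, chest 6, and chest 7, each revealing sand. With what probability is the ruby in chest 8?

1/9

Consider each possible location of the ruby in turn.
If it is in any of chests 1, 2, 4, 6, and 7 (prior 1/9 each): that chest was opened and seen not to hold the prize — ruled out; weight (1/9)·0 = 0 each.
If it is in any of chests 3, 5, and 9 (prior 1/9 each): the guide has 21 equally likely choices, so probability 1/21; weight (1/9)·(1/21) = 1/189 each.
If it is in chest 8 (prior 1/9): the guide has 56 equally likely choices, so probability 1/56; weight (1/9)·(1/56) = 1/504.
The weights sum to 1/56.
So P(the ruby in chest 8 | the guide opened chest 1, chest 2, chest 4, chest 6, and chest 7) = (1/504) / (1/56) = 1/9.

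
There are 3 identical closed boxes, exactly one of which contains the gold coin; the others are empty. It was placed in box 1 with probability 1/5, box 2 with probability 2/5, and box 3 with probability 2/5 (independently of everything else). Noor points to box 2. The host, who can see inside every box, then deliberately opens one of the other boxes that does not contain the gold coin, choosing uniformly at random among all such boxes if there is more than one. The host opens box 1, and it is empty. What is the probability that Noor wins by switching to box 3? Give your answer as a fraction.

Apply Bayes' rule, conditioning on where the gold coin actually is.
If it is in box 1 (prior 1/5): the host opened box 1, so this case is ruled out; weight (1/5)·0 = 0.
If it is in box 2 (prior 2/5): the host has 2 equally likely choices, so probability 1/2; weight (2/5)·(1/2) = 1/5.
If it is in box 3 (prior 2/5): the host has no choice, probability 1; weight (2/5)·1 = 2/5.
The weights sum to 3/5.
So P(the gold coin in box 3 | the host opened box 1) = (2/5) / (3/5) = 2/3.

2/3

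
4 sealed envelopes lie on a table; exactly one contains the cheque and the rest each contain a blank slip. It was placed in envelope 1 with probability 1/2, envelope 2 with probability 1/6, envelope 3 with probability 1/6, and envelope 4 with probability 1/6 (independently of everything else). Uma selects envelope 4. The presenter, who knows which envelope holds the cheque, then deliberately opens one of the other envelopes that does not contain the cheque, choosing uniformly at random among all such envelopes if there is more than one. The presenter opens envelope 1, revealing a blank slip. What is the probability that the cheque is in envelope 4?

1/4

Apply Bayes' rule, conditioning on where the cheque actually is.
If it is in envelope 1 (prior 1/2): the presenter opened envelope 1, so this case is ruled out; weight (1/2)·0 = 0.
If it is in either of envelopes 2 and 3 (prior 1/6 each): the presenter has 2 equally likely choices, so probability 1/2; weight (1/6)·(1/2) = 1/12 each.
If it is in envelope 4 (prior 1/6): the presenter has 3 equally likely choices, so probability 1/3; weight (1/6)·(1/3) = 1/18.
The weights sum to 2/9.
So P(the cheque in envelope 4 | the presenter opened envelope 1) = (1/18) / (2/9) = 1/4.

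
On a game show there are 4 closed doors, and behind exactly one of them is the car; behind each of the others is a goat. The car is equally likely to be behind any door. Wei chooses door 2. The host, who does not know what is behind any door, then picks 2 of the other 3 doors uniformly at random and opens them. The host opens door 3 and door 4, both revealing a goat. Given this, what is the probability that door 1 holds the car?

1/2

Because the host chose which doors to open without knowing where the car is, the choice is independent of the prize location. Learning that none of the 2 opened doors holds the car simply rules out those 2 locations and leaves the remaining 2 doors still equally likely by symmetry.
So P(the car behind door 1) = 1/2.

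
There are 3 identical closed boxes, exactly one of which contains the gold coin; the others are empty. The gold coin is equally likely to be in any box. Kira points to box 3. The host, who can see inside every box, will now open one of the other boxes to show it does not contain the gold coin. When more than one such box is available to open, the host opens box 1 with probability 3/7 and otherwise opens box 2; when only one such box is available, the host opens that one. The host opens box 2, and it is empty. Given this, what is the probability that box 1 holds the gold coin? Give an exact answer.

Consider each possible location of the gold coin in turn.
If it is in box 1 (prior 1/3): only box 2 is available, probability 1; weight (1/3)·1 = 1/3.
If it is in box 2 (prior 1/3): the host opened box 2, so this case is ruled out; weight (1/3)·0 = 0.
If it is in box 3 (prior 1/3): box 1 is available but not opened, probability 4/7; weight (1/3)·(4/7) = 4/21.
The weights sum to 11/21.
So P(the gold coin in box 1 | the host opened box 2) = (1/3) / (11/21) = 7/11.

7/11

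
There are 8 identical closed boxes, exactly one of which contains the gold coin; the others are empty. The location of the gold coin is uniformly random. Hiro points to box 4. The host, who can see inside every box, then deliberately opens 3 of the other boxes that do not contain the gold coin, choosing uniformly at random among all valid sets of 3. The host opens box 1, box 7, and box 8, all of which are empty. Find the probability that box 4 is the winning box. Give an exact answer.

Condition on the true location of the gold coin.
If it is in any of boxes 1, 7, and 8 (prior 1/8 each): that box was opened and seen not to hold the prize — ruled out; weight (1/8)·0 = 0 each.
If it is in any of boxes 2, 3, 5, and 6 (prior 1/8 each): the host has 20 equally likely choices, so probability 1/20; weight (1/8)·(1/20) = 1/160 each.
If it is in box 4 (prior 1/8): the host has 35 equally likely choices, so probability 1/35; weight (1/8)·(1/35) = 1/280.
The weights sum to 1/35.
So P(the gold coin in box 4 | the host opened box 1, box 7, and box 8) = (1/280) / (1/35) = 1/8.

1/8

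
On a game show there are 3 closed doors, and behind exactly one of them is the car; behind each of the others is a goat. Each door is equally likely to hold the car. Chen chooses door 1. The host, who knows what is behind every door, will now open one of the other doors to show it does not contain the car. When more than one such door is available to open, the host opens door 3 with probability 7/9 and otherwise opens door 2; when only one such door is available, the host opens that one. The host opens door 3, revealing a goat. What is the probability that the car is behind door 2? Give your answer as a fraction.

Condition on the true location of the car.
If it is behind door 1 (prior 1/3): door 3 is available, opened with probability 7/9; weight (1/3)·(7/9) = 7/27.
If it is behind door 2 (prior 1/3): only door 3 is available, probability 1; weight (1/3)·1 = 1/3.
If it is behind door 3 (prior 1/3): the host opened door 3, so this case is ruled out; weight (1/3)·0 = 0.
The weights sum to 16/27.
So P(the car behind door 2 | the host opened door 3) = (1/3) / (16/27) = 9/16.

9/16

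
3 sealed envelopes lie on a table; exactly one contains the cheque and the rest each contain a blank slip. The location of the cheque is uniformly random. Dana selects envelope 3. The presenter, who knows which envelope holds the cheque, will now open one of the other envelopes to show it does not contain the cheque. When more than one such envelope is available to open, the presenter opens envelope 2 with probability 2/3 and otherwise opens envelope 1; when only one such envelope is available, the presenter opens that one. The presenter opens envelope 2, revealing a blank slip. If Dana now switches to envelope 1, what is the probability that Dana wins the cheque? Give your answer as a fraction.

Consider each possible location of the cheque in turn.
If it is in envelope 1 (prior 1/3): only envelope 2 is available, probability 1; weight (1/3)·1 = 1/3.
If it is in envelope 2 (prior 1/3): the presenter opened envelope 2, so this case is ruled out; weight (1/3)·0 = 0.
If it is in envelope 3 (prior 1/3): envelope 2 is available, opened with probability 2/3; weight (1/3)·(2/3) = 2/9.
The weights sum to 5/9.
So P(the cheque in envelope 1 | the presenter opened envelope 2) = (1/3) / (5/9) = 3/5.

3/5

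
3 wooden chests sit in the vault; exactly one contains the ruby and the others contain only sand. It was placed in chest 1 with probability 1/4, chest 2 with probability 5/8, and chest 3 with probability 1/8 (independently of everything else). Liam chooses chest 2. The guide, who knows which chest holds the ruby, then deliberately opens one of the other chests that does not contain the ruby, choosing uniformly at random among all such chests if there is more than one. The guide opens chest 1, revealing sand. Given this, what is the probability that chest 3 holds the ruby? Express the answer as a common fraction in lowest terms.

2/7

Consider each possible location of the ruby in turn.
If it is in chest 1 (prior 1/4): the guide opened chest 1, so this case is ruled out; weight (1/4)·0 = 0.
If it is in chest 2 (prior 5/8): the guide has 2 equally likely choices, so probability 1/2; weight (5/8)·(1/2) = 5/16.
If it is in chest 3 (prior 1/8): the guide has no choice, probability 1; weight (1/8)·1 = 1/8.
The weights sum to 7/16.
So P(the ruby in chest 3 | the guide opened chest 1) = (1/8) / (7/16) = 2/7.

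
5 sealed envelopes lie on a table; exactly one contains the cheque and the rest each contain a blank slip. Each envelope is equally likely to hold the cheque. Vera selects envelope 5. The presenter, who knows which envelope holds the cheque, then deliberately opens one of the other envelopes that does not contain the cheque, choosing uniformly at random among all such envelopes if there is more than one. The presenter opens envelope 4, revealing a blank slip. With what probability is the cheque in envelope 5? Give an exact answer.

Consider each possible location of the cheque in turn.
If it is in any of envelopes 1, 2, and 3 (prior 1/5 each): the presenter has 3 equally likely choices, so probability 1/3; weight (1/5)·(1/3) = 1/15 each.
If it is in envelope 4 (prior 1/5): the presenter opened envelope 4, so this case is ruled out; weight (1/5)·0 = 0.
If it is in envelope 5 (prior 1/5): the presenter has 4 equally likely choices, so probability 1/4; weight (1/5)·(1/4) = 1/20.
The weights sum to 1/4.
So P(the cheque in envelope 5 | the presenter opened envelope 4) = (1/20) / (1/4) = 1/5.

1/5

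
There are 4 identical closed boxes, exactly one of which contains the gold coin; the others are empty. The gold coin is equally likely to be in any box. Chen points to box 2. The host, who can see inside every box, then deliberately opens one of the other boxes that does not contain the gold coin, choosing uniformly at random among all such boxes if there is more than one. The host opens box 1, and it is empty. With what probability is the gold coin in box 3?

Condition on the true location of the gold coin.
If it is in box 1 (prior 1/4): the host opened box 1, so this case is ruled out; weight (1/4)·0 = 0.
If it is in box 2 (prior 1/4): the host has 3 equally likely choices, so probability 1/3; weight (1/4)·(1/3) = 1/12.
If it is in either of boxes 3 and 4 (prior 1/4 each): the host has 2 equally likely choices, so probability 1/2; weight (1/4)·(1/2) = 1/8 each.
The weights sum to 1/3.
So P(the gold coin in box 3 | the host opened box 1) = (1/8) / (1/3) = 3/8.

3/8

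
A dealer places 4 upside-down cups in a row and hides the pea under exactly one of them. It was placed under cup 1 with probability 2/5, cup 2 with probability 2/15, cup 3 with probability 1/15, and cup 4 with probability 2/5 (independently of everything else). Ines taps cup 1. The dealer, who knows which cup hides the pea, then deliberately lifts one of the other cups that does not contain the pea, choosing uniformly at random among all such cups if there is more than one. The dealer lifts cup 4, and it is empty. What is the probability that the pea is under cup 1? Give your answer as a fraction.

4/7

Condition on the true location of the pea.
If it is under cup 1 (prior 2/5): the dealer has 3 equally likely choices, so probability 1/3; weight (2/5)·(1/3) = 2/15.
If it is under cup 2 (prior 2/15): the dealer has 2 equally likely choices, so probability 1/2; weight (2/15)·(1/2) = 1/15.
If it is under cup 3 (prior 1/15): the dealer has 2 equally likely choices, so probability 1/2; weight (1/15)·(1/2) = 1/30.
If it is under cup 4 (prior 2/5): the dealer opened cup 4, so this case is ruled out; weight (2/5)·0 = 0.
The weights sum to 7/30.
So P(the pea under cup 1 | the dealer opened cup 4) = (2/15) / (7/30) = 4/7.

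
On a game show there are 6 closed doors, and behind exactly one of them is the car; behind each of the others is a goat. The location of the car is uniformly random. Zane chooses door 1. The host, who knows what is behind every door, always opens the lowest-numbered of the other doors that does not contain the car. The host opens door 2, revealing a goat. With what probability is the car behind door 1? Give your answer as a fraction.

Consider each possible location of the car in turn.
If it is behind any of doors 1, 3, 4, 5, and 6 (prior 1/6 each): door 2 is the lowest-numbered option available, probability 1; weight (1/6)·1 = 1/6 each.
If it is behind door 2 (prior 1/6): the host opened door 2, so this case is ruled out; weight (1/6)·0 = 0.
The weights sum to 5/6.
So P(the car behind door 1 | the host opened door 2) = (1/6) / (5/6) = 1/5.

1/5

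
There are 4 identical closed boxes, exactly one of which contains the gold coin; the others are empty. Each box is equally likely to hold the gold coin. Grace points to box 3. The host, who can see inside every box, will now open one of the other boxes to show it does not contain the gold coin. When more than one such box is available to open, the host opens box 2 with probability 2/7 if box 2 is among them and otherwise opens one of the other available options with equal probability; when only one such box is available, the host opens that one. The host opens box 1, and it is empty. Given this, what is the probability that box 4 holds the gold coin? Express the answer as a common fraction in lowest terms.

Apply Bayes' rule, conditioning on where the gold coin actually is.
If it is in box 1 (prior 1/4): the host opened box 1, so this case is ruled out; weight (1/4)·0 = 0.
If it is in box 2 (prior 1/4): box 2 holds the prize so is unavailable; the host chooses uniformly among the 2 others, probability 1/2; weight (1/4)·(1/2) = 1/8.
If it is in box 3 (prior 1/4): box 2 is available but not opened; box 1 gets probability (1 − 2/7)/2 = 5/14; weight (1/4)·(5/14) = 5/56.
If it is in box 4 (prior 1/4): box 2 is available but not opened, probability 5/7; weight (1/4)·(5/7) = 5/28.
The weights sum to 11/28.
So P(the gold coin in box 4 | the host opened box 1) = (5/28) / (11/28) = 5/11.

5/11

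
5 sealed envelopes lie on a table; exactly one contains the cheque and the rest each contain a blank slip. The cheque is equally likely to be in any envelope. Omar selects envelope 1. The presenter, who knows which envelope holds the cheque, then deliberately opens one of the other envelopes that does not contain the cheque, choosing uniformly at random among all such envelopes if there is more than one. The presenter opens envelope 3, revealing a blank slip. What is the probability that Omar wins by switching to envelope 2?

Apply Bayes' rule, conditioning on where the cheque actually is.
If it is in envelope 1 (prior 1/5): the presenter has 4 equally likely choices, so probability 1/4; weight (1/5)·(1/4) = 1/20.
If it is in any of envelopes 2, 4, and 5 (prior 1/5 each): the presenter has 3 equally likely choices, so probability 1/3; weight (1/5)·(1/3) = 1/15 each.
If it is in envelope 3 (prior 1/5): the presenter opened envelope 3, so this case is ruled out; weight (1/5)·0 = 0.
The weights sum to 1/4.
So P(the cheque in envelope 2 | the presenter opened envelope 3) = (1/15) / (1/4) = 4/15.

4/15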